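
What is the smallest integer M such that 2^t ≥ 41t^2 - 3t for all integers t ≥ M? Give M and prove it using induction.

M = 13

At t = 12: 4096 < 5868, so the inequality fails and M ≥ 13. We prove 2^t ≥ 41t^2 - 3t for all t ≥ 13.
Base case (t = 13): 2^t = 8192 and 41t^2 - 3t = 6890, so 8192 ≥ 6890.
For the inductive step, assume it holds for an arbitrary j ≥ 13, so 2^j ≥ 41j^2 - 3j.
Then 2^(j + 1) = 2·(2^j) ≥ 2·(41j^2 - 3j).
Also, for j ≥ 13 we have 2·(41j^2 - 3j) ≥ 41(j+1)^2 - 3(j+1), since 2·(41j^2 - 3j) − (41(j+1)^2 - 3(j+1)) = 41j^2 - 85j - 38, which is nonnegative for all j ≥ 13.
Combining, 2^(j + 1) ≥ 41(j+1)^2 - 3(j+1).
Hence, by induction on t, the claim holds for every t ≥ 13.
Hence the smallest such M is 13.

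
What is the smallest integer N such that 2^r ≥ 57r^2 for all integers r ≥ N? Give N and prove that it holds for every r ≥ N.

At r = 13: 8192 < 9633, so the inequality fails and N ≥ 14. We prove 2^r ≥ 57r^2 for all r ≥ 14.
When r = 14: 2^r = 16384 and 57r^2 = 11172, so 16384 ≥ 11172.
Suppose the result is true for r = j, so 2^j ≥ 57j^2.
Then 2^(j + 1) = 2·(2^j) ≥ 2·(57j^2).
Also, for j ≥ 14 we have 2·(57j^2) ≥ 57(j+1)^2, since 2 ≥ (1 + 1/j)^2 for all j ≥ 14.
Combining, 2^(j + 1) ≥ 57(j+1)^2.
By induction, the statement is established for all r ≥ 14.
Hence the smallest such N is 14.

N = 14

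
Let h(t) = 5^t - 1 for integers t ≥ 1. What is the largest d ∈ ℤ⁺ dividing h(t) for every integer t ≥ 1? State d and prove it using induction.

Computing the first values: h(1) = 4 and h(2) = 24; gcd(4, 24) = 4, so d ≤ 4.
We prove 4 | 5^t - 1 for all t ≥ 1 by induction on t.
For the base case t = 1: h(1) = 4 = 4·(1), so 4 | h(1).
For the inductive step, assume it holds for an arbitrary k ≥ 1, i.e. 4 | h(k). Then
5^{k+1} − 1^{k+1} = 5·5^k − 1·1^k = 5·(5^k − 1^k) + (4)·1^k. The first term is divisible by 4 by the inductive hypothesis, and the second term (4)·1^k is divisible by 4 since 4 | 4. Hence 4 | h(k+1).
Hence, by induction on t, the claim holds for every t ≥ 1.
Therefore the largest such d is 4.

d = 4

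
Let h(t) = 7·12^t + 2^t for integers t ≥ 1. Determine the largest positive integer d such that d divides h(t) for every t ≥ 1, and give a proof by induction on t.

d = 2

Computing the first values: h(1) = 86 and h(2) = 1012; gcd(86, 1012) = 2, so d ≤ 2.
We prove 2 | 7·12^t + 2^t for all t ≥ 1 by induction on t.
When t = 1: h(1) = 86 = 2·(43), so 2 | h(1).
Inductive step: assume the claim holds for t = i, i.e. 2 | h(i). Then
h(i+1) − 12·h(i) = (7·12^(i+1) + 2^(i+1)) − 12·(7·12^i + 2^i) = (1)·2^i·(2 − 12) = (-10)·2^i. Since 2 | h(i) by the inductive hypothesis, 2 | 12·h(i); and 2 | -10 since -10 = 2·-5. Therefore 2 | h(i+1).
This completes the induction.
Therefore the largest such d is 2.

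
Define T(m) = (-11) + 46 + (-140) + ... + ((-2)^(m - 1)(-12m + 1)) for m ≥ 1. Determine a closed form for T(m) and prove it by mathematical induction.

We claim T(m) = (-2)^m(4m + 1) - 1 for all m ≥ 1.
For the base case m = 1: T(1) = -11, and the closed form gives -11. They agree.
Inductive step: suppose the statement holds for some i ≥ 1, so T(i) = (-2)^i(4i + 1) - 1.
Then T(i+1) = T(i) + ((-2)^i(-12i - 11)) = ((-2)^i(4i + 1) - 1) + ((-2)^i(-12i - 11)).
Simplifying, T(i+1) = -8(-2)^i·i - 10(-2)^i - 1 = (-2)^(i+1)(4(i+1) + 1) - 1,
which is the closed form with m = i+1.
This completes the induction.

T(m) = (-2)^m(4m + 1) - 1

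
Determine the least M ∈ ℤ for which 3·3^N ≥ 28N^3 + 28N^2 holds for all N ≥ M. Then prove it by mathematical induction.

At N = 7: 6561 < 10976, so the inequality fails and M ≥ 8. We prove 3·3^N ≥ 28N^3 + 28N^2 for all N ≥ 8.
Base case (N = 8): 3·3^N = 19683 and 28N^3 + 28N^2 = 16128, so 19683 ≥ 16128.
Suppose the result is true for N = j, so 3·3^j ≥ 28j^3 + 28j^2.
Then 3·3^(j + 1) = 3·(3·3^j) ≥ 3·(28j^3 + 28j^2).
Also, for j ≥ 8 we have 3·(28j^3 + 28j^2) ≥ 28(j+1)^3 + 28(j+1)^2, since 3·(28j^3 + 28j^2) − (28(j+1)^3 + 28(j+1)^2) = 56j^3 - 28j^2 - 140j - 56, which is nonnegative for all j ≥ 8.
Combining, 3·3^(j + 1) ≥ 28(j+1)^3 + 28(j+1)^2.
By the principle of mathematical induction, the result holds for all N ≥ 8.
Hence the smallest such M is 8.

M = 8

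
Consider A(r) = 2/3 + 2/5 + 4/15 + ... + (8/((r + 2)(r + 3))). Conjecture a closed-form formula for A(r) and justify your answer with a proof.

A(r) = 8r/(3(r + 3))

We claim A(r) = 8r/(3(r + 3)) for all r ≥ 1.
When r = 1: A(1) = 2/3, and the closed form gives 2/3. They agree.
Suppose the result is true for r = p, so A(p) = 8p/(3(p + 3)).
Then A(p+1) = A(p) + (8/((p + 3)(p + 4))) = (8p/(3(p + 3))) + (8/((p + 3)(p + 4))).
Simplifying, A(p+1) = 8(p + 1)/(3(p + 4)) = 8(p+1)/(3((p+1) + 3)),
which is the closed form with r = p+1.
This completes the induction.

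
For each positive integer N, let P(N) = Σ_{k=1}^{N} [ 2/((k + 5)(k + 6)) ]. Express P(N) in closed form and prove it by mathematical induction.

We claim P(N) = N/(3(N + 6)) for all N ≥ 1.
Base step (N = 1): P(1) = 1/21, and the closed form gives 1/21. They agree.
For the inductive step, assume it holds for an arbitrary k ≥ 1, so P(k) = k/(3(k + 6)).
Then P(k+1) = P(k) + (2/((k + 6)(k + 7))) = (k/(3(k + 6))) + (2/((k + 6)(k + 7))).
Simplifying, P(k+1) = (k + 1)/(3(k + 7)) = (k+1)/(3((k+1) + 6)),
which is the closed form with N = k+1.
This completes the induction.

P(N) = N/(3(N + 6))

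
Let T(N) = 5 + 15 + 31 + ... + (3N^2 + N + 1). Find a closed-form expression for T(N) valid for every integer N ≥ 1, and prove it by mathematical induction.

We claim T(N) = N(N^2 + 2N + 2) for all N ≥ 1.
When N = 1: T(1) = 5, and the closed form gives 5. They agree.
For the inductive step, assume it holds for an arbitrary i ≥ 1, so T(i) = i(i^2 + 2i + 2).
Then T(i+1) = T(i) + (i + 3(i + 1)^2 + 2) = (i(i^2 + 2i + 2)) + (i + 3(i + 1)^2 + 2).
Simplifying, T(i+1) = (i + 1)(i^2 + 4i + 5) = (i+1)((i+1)^2 + 2(i+1) + 2),
which is the closed form with N = i+1.
By induction, the statement is established for all N ≥ 1.

T(N) = N(N^2 + 2N + 2)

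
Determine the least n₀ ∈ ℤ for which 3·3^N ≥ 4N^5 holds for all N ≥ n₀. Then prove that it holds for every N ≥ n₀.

n₀ = 12

At N = 11: 531441 < 644204, so the inequality fails and n₀ ≥ 12. We prove 3·3^N ≥ 4N^5 for all N ≥ 12.
When N = 12: 3·3^N = 1594323 and 4N^5 = 995328, so 1594323 ≥ 995328.
For the inductive step, assume it holds for an arbitrary k ≥ 12, so 3·3^k ≥ 4k^5.
Then 3·3^(k + 1) = 3·(3·3^k) ≥ 3·(4k^5).
Also, for k ≥ 12 we have 3·(4k^5) ≥ 4(k+1)^5, since 3 ≥ (1 + 1/k)^5 for all k ≥ 12.
Combining, 3·3^(k + 1) ≥ 4(k+1)^5.
Hence, by induction on N, the claim holds for every N ≥ 12.
Hence the smallest such n₀ is 12.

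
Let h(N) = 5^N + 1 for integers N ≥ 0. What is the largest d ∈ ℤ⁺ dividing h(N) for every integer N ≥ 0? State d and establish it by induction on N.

Computing the first values: h(0) = 2 and h(1) = 6; gcd(2, 6) = 2, so d ≤ 2.
We prove 2 | 5^N + 1 for all N ≥ 0 by induction on N.
Base case (N = 0): h(0) = 2 = 2·(1), so 2 | h(0).
Inductive step: assume the claim holds for N = r, i.e. 2 | h(r). Then
h(r+1) = 5^(r+1) + 1 = 5·(5^r + 1) - 4 = 5·h(r) - 4. The first term is divisible by 2 by the inductive hypothesis, and -4 is divisible by 2. Hence 2 | h(r+1).
This completes the induction.
Therefore the largest such d is 2.

d = 2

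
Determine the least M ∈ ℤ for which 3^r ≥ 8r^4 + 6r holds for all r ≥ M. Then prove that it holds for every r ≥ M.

M = 11

At r = 10: 59049 < 80060, so the inequality fails and M ≥ 11. We prove 3^r ≥ 8r^4 + 6r for all r ≥ 11.
Base step (r = 11): 3^r = 177147 and 8r^4 + 6r = 117194, so 177147 ≥ 117194.
Inductive step: assume the claim holds for r = m, so 3^m ≥ 8m^4 + 6m.
Then 3^(m + 1) = 3·(3^m) ≥ 3·(8m^4 + 6m).
Also, for m ≥ 11 we have 3·(8m^4 + 6m) ≥ 8(m+1)^4 + 6(m+1), since 3·(8m^4 + 6m) − (8(m+1)^4 + 6(m+1)) = 16m^4 - 32m^3 - 48m^2 - 20m - 14, which is nonnegative for all m ≥ 11.
Combining, 3^(m + 1) ≥ 8(m+1)^4 + 6(m+1).
By induction, the statement is established for all r ≥ 11.
Hence the smallest such M is 11.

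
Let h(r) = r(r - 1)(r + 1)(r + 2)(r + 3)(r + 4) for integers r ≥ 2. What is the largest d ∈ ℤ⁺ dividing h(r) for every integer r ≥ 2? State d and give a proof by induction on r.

Computing the first values: h(2) = 720 and h(3) = 5040; gcd(720, 5040) = 720, so d ≤ 720.
We prove 720 | r(r - 1)(r + 1)(r + 2)(r + 3)(r + 4) for all r ≥ 2 by induction on r.
When r = 2: h(2) = 720 = 720·(1), so 720 | h(2).
Inductive step: suppose the statement holds for some m ≥ 2, i.e. 720 | h(m). Then
h(m+1) − h(m) = m·(m+1)·(m+2)·(m+3)·(m+4)·(m+5) − (m-1)·m·(m+1)·(m+2)·(m+3)·(m+4) = m·(m+1)·(m+2)·(m+3)·(m+4)·[(m+5) − (m-1)] = 6·m·(m+1)·(m+2)·(m+3)·(m+4). The product of 5 consecutive integers is divisible by (5)! = 120, so h(m+1) − h(m) is divisible by 6·120 = 720. By the inductive hypothesis 720 | h(m), hence 720 | h(m+1).
By the principle of mathematical induction, the result holds for all r ≥ 2.
Therefore the largest such d is 720.

d = 720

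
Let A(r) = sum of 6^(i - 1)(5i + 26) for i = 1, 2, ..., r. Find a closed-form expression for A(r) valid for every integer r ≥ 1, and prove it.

A(r) = 6^r(r + 5) - 5

We claim A(r) = 6^r(r + 5) - 5 for all r ≥ 1.
For the base case r = 1: A(1) = 31, and the closed form gives 31. They agree.
For the inductive step, assume it holds for an arbitrary i ≥ 1, so A(i) = 6^i(i + 5) - 5.
Then A(i+1) = A(i) + (6^i(5i + 31)) = (6^i(i + 5) - 5) + (6^i(5i + 31)).
Simplifying, A(i+1) = 6^(i + 1)i + 6^(i + 2) - 5 = 6^(i+1)((i+1) + 5) - 5,
which is the closed form with r = i+1.
By the principle of mathematical induction, the result holds for all r ≥ 1.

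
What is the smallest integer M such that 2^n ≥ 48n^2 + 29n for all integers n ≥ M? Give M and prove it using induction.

M = 14

At n = 13: 8192 < 8489, so the inequality fails and M ≥ 14. We prove 2^n ≥ 48n^2 + 29n for all n ≥ 14.
When n = 14: 2^n = 16384 and 48n^2 + 29n = 9814, so 16384 ≥ 9814.
Inductive step: assume the claim holds for n = r, so 2^r ≥ 48r^2 + 29r.
Then 2^(r + 1) = 2·(2^r) ≥ 2·(48r^2 + 29r).
Also, for r ≥ 14 we have 2·(48r^2 + 29r) ≥ 48(r+1)^2 + 29(r+1), since 2·(48r^2 + 29r) − (48(r+1)^2 + 29(r+1)) = 48r^2 - 67r - 77, which is nonnegative for all r ≥ 14.
Combining, 2^(r + 1) ≥ 48(r+1)^2 + 29(r+1).
By induction, the statement is established for all n ≥ 14.
Hence the smallest such M is 14.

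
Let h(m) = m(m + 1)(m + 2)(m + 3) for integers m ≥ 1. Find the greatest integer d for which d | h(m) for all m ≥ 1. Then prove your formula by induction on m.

d = 24

Computing the first values: h(1) = 24 and h(2) = 120; gcd(24, 120) = 24, so d ≤ 24.
We prove 24 | m(m + 1)(m + 2)(m + 3) for all m ≥ 1 by induction on m.
For the base case m = 1: h(1) = 24 = 24·(1), so 24 | h(1).
For the inductive step, assume it holds for an arbitrary i ≥ 1, i.e. 24 | h(i). Then
h(i+1) − h(i) = (i+1)·(i+2)·(i+3)·(i+4) − i·(i+1)·(i+2)·(i+3) = (i+1)·(i+2)·(i+3)·[(i+4) − i] = 4·(i+1)·(i+2)·(i+3). The product of 3 consecutive integers is divisible by (3)! = 6, so h(i+1) − h(i) is divisible by 4·6 = 24. By the inductive hypothesis 24 | h(i), hence 24 | h(i+1).
By induction, the statement is established for all m ≥ 1.
Therefore the largest such d is 24.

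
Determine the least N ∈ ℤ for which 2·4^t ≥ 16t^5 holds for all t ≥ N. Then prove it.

At t = 9: 524288 < 944784, so the inequality fails and N ≥ 10. We prove 2·4^t ≥ 16t^5 for all t ≥ 10.
Base case (t = 10): 2·4^t = 2097152 and 16t^5 = 1600000, so 2097152 ≥ 1600000.
Inductive step: assume the claim holds for t = p, so 2·4^p ≥ 16p^5.
Then 2·4^(p + 1) = 4·(2·4^p) ≥ 4·(16p^5).
Also, for p ≥ 10 we have 4·(16p^5) ≥ 16(p+1)^5, since 4 ≥ (1 + 1/p)^5 for all p ≥ 10.
Combining, 2·4^(p + 1) ≥ 16(p+1)^5.
By induction, the statement is established for all t ≥ 10.
Hence the smallest such N is 10.

N = 10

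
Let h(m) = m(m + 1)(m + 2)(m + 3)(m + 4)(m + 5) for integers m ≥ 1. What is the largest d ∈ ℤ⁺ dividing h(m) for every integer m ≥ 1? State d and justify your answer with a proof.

Computing the first values: h(1) = 720 and h(2) = 5040; gcd(720, 5040) = 720, so d ≤ 720.
We prove 720 | m(m + 1)(m + 2)(m + 3)(m + 4)(m + 5) for all m ≥ 1 by induction on m.
For the base case m = 1: h(1) = 720 = 720·(1), so 720 | h(1).
For the inductive step, assume it holds for an arbitrary k ≥ 1, i.e. 720 | h(k). Then
h(k+1) − h(k) = (k+1)·(k+2)·(k+3)·(k+4)·(k+5)·(k+6) − k·(k+1)·(k+2)·(k+3)·(k+4)·(k+5) = (k+1)·(k+2)·(k+3)·(k+4)·(k+5)·[(k+6) − k] = 6·(k+1)·(k+2)·(k+3)·(k+4)·(k+5). The product of 5 consecutive integers is divisible by (5)! = 120, so h(k+1) − h(k) is divisible by 6·120 = 720. By the inductive hypothesis 720 | h(k), hence 720 | h(k+1).
Hence, by induction on m, the claim holds for every m ≥ 1.
Therefore the largest such d is 720.

d = 720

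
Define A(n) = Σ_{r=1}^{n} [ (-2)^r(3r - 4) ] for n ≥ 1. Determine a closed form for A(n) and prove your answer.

A(n) = 2(-2)^n(n - 1) + 2

We claim A(n) = 2(-2)^n(n - 1) + 2 for all n ≥ 1.
When n = 1: A(1) = 2, and the closed form gives 2. They agree.
Inductive step: assume the claim holds for n = r, so A(r) = 2(-2)^r(r - 1) + 2.
Then A(r+1) = A(r) + ((-2)^(r + 1)(3r - 1)) = (2(-2)^r(r - 1) + 2) + ((-2)^(r + 1)(3r - 1)).
Simplifying, A(r+1) = -4(-2)^r·r + 2 = 2(-2)^(r+1)((r+1) - 1) + 2,
which is the closed form with n = r+1.
This completes the induction.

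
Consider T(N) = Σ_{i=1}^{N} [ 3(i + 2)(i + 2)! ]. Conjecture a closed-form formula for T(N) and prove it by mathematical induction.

We claim T(N) = 3(N + 3)! - 18 for all N ≥ 1.
Base case (N = 1): T(1) = 54, and the closed form gives 54. They agree.
Suppose the result is true for N = i, so T(i) = 3(i + 3)! - 18.
Then T(i+1) = T(i) + (3(i + 3)(i + 3)!) = (3(i + 3)! - 18) + (3(i + 3)(i + 3)!).
Simplifying, T(i+1) = 3((i+1) + 3)! - 18,
which is the closed form with N = i+1.
By the principle of mathematical induction, the result holds for all N ≥ 1.

T(N) = 3(N + 3)! - 18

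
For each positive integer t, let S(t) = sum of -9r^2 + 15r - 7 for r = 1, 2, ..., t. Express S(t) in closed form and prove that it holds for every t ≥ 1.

We claim S(t) = -t(3t^2 - 3t + 1) for all t ≥ 1.
Base step (t = 1): S(1) = -1, and the closed form gives -1. They agree.
Inductive step: suppose the statement holds for some r ≥ 1, so S(r) = r(-3r^2 + 3r - 1).
Then S(r+1) = S(r) + (15r - 9(r + 1)^2 + 8) = (r(-3r^2 + 3r - 1)) + (15r - 9(r + 1)^2 + 8).
Simplifying, S(r+1) = -(r + 1)(3r^2 + 3r + 1) = -(r+1)(3(r+1)^2 - 3(r+1) + 1),
which is the closed form with t = r+1.
This completes the induction.

S(t) = -t(3t^2 - 3t + 1)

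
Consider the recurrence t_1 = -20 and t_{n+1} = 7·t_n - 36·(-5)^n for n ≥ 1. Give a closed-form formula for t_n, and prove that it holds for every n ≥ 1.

t_n = 3(-5)^n - 5·7^(n - 1)

Computing the first terms: t_1 = -20, t_2 = 40, t_3 = -620. This suggests t_n = 3(-5)^n - 5·7^(n - 1).
Base case (n = 1): the formula gives -20 = -20 = t_1.
For the inductive step, assume it holds for an arbitrary i ≥ 1, so t_i = 3(-5)^i - 5·7^(i - 1).
Then t_{i+1} = 7·t_i - 36·(-5)^i = 7·(3(-5)^i - 5·7^(i - 1)) - 36·(-5)^i = 3(-5)^(i + 1) - 5·7^i = 3(-5)^(i+1) - 5·7^((i+1) - 1),
which is the claimed formula at n = i+1.
Hence, by induction on n, the claim holds for every n ≥ 1.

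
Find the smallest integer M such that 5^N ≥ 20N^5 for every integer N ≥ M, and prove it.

M = 9

At N = 8: 390625 < 655360, so the inequality fails and M ≥ 9. We prove 5^N ≥ 20N^5 for all N ≥ 9.
For the base case N = 9: 5^N = 1953125 and 20N^5 = 1180980, so 1953125 ≥ 1180980.
For the inductive step, assume it holds for an arbitrary r ≥ 9, so 5^r ≥ 20r^5.
Then 5^(r + 1) = 5·(5^r) ≥ 5·(20r^5).
Also, for r ≥ 9 we have 5·(20r^5) ≥ 20(r+1)^5, since 5 ≥ (1 + 1/r)^5 for all r ≥ 9.
Combining, 5^(r + 1) ≥ 20(r+1)^5.
By the principle of mathematical induction, the result holds for all N ≥ 9.
Hence the smallest such M is 9.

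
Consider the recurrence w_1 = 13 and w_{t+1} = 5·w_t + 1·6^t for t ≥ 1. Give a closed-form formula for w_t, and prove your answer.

Computing the first terms: w_1 = 13, w_2 = 71, w_3 = 391. This suggests w_t = 7·5^(t - 1) + 6^t.
When t = 1: the formula gives 13 = 13 = w_1.
For the inductive step, assume it holds for an arbitrary m ≥ 1, so w_m = 7·5^(m - 1) + 6^m.
Then w_{m+1} = 5·w_m + 1·6^m = 5·(7·5^(m - 1) + 6^m) + 1·6^m = 7·5^m + 6^(m + 1) = 7·5^((m+1) - 1) + 6^(m+1),
which is the claimed formula at t = m+1.
This completes the induction.

w_t = 7·5^(t - 1) + 6^t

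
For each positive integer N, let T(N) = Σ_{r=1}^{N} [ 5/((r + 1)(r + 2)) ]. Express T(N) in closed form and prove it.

We claim T(N) = 5N/(2(N + 2)) for all N ≥ 1.
For the base case N = 1: T(1) = 5/6, and the closed form gives 5/6. They agree.
Inductive step: suppose the statement holds for some r ≥ 1, so T(r) = 5r/(2(r + 2)).
Then T(r+1) = T(r) + (5/((r + 2)(r + 3))) = (5r/(2(r + 2))) + (5/((r + 2)(r + 3))).
Simplifying, T(r+1) = 5(r + 1)/(2(r + 3)) = 5(r+1)/(2((r+1) + 2)),
which is the closed form with N = r+1.
This completes the induction.

T(N) = 5N/(2(N + 2))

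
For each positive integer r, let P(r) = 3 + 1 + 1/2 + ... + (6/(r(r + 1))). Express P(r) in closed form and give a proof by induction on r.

P(r) = 6r/(r + 1)

We claim P(r) = 6r/(r + 1) for all r ≥ 1.
Base case (r = 1): P(1) = 3, and the closed form gives 3. They agree.
For the inductive step, assume it holds for an arbitrary p ≥ 1, so P(p) = 6p/(p + 1).
Then P(p+1) = P(p) + (6/((p + 1)(p + 2))) = (6p/(p + 1)) + (6/((p + 1)(p + 2))).
Simplifying, P(p+1) = 6(p + 1)/(p + 2) = 6(p+1)/((p+1) + 1),
which is the closed form with r = p+1.
Hence, by induction on r, the claim holds for every r ≥ 1.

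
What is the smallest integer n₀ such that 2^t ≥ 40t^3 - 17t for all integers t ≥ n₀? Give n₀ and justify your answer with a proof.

At t = 17: 131072 < 196231, so the inequality fails and n₀ ≥ 18. We prove 2^t ≥ 40t^3 - 17t for all t ≥ 18.
For the base case t = 18: 2^t = 262144 and 40t^3 - 17t = 232974, so 262144 ≥ 232974.
Inductive step: suppose the statement holds for some p ≥ 18, so 2^p ≥ 40p^3 - 17p.
Then 2^(p + 1) = 2·(2^p) ≥ 2·(40p^3 - 17p).
Also, for p ≥ 18 we have 2·(40p^3 - 17p) ≥ 40(p+1)^3 - 17(p+1), since 2·(40p^3 - 17p) − (40(p+1)^3 - 17(p+1)) = 40p^3 - 120p^2 - 137p - 23, which is nonnegative for all p ≥ 18.
Combining, 2^(p + 1) ≥ 40(p+1)^3 - 17(p+1).
This completes the induction.
Hence the smallest such n₀ is 18.

n₀ = 18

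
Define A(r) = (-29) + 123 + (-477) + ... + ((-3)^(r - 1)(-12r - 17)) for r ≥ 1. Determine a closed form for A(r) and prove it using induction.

A(r) = (-3)^r(3r + 5) - 5

We claim A(r) = (-3)^r(3r + 5) - 5 for all r ≥ 1.
Base step (r = 1): A(1) = -29, and the closed form gives -29. They agree.
For the inductive step, assume it holds for an arbitrary i ≥ 1, so A(i) = (-3)^i(3i + 5) - 5.
Then A(i+1) = A(i) + ((-3)^i(-12i - 29)) = ((-3)^i(3i + 5) - 5) + ((-3)^i(-12i - 29)).
Simplifying, A(i+1) = -9(-3)^i·i - 24(-3)^i - 5 = (-3)^(i+1)(3(i+1) + 5) - 5,
which is the closed form with r = i+1.
By the principle of mathematical induction, the result holds for all r ≥ 1.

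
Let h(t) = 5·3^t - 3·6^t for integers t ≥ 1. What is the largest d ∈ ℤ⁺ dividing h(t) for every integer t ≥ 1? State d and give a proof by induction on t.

d = 3

Computing the first values: h(1) = -3 and h(2) = -63; gcd(-3, -63) = 3, so d ≤ 3.
We prove 3 | 5·3^t - 3·6^t for all t ≥ 1 by induction on t.
Base case (t = 1): h(1) = -3 = 3·(-1), so 3 | h(1).
Inductive step: suppose the statement holds for some p ≥ 1, i.e. 3 | h(p). Then
h(p+1) − 6·h(p) = (5·3^(p+1) - 3·6^(p+1)) − 6·(5·3^p - 3·6^p) = (5)·3^p·(3 − 6) = (-15)·3^p. Since 3 | h(p) by the inductive hypothesis, 3 | 6·h(p); and 3 | -15 since -15 = 3·-5. Therefore 3 | h(p+1).
By the principle of mathematical induction, the result holds for all t ≥ 1.
Therefore the largest such d is 3.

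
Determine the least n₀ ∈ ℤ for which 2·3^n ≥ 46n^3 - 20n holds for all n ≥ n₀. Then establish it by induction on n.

n₀ = 9

At n = 8: 13122 < 23392, so the inequality fails and n₀ ≥ 9. We prove 2·3^n ≥ 46n^3 - 20n for all n ≥ 9.
Base case (n = 9): 2·3^n = 39366 and 46n^3 - 20n = 33354, so 39366 ≥ 33354.
Inductive step: assume the claim holds for n = j, so 2·3^j ≥ 46j^3 - 20j.
Then 2·3^(j + 1) = 3·(2·3^j) ≥ 3·(46j^3 - 20j).
Also, for j ≥ 9 we have 3·(46j^3 - 20j) ≥ 46(j+1)^3 - 20(j+1), since 3·(46j^3 - 20j) − (46(j+1)^3 - 20(j+1)) = 92j^3 - 138j^2 - 178j - 26, which is nonnegative for all j ≥ 9.
Combining, 2·3^(j + 1) ≥ 46(j+1)^3 - 20(j+1).
By induction, the statement is established for all n ≥ 9.
Hence the smallest such n₀ is 9.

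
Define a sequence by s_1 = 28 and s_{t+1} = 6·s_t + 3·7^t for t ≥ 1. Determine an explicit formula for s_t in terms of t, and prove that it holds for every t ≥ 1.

s_t = 7·6^(t - 1) + 3·7^t

Computing the first terms: s_1 = 28, s_2 = 189, s_3 = 1281. This suggests s_t = 7·6^(t - 1) + 3·7^t.
Base case (t = 1): the formula gives 28 = 28 = s_1.
Inductive step: assume the claim holds for t = p, so s_p = 7·6^(p - 1) + 3·7^p.
Then s_{p+1} = 6·s_p + 3·7^p = 6·(7·6^(p - 1) + 3·7^p) + 3·7^p = 7·6^p + 3·7^(p + 1) = 7·6^((p+1) - 1) + 3·7^(p+1),
which is the claimed formula at t = p+1.
Hence, by induction on t, the claim holds for every t ≥ 1.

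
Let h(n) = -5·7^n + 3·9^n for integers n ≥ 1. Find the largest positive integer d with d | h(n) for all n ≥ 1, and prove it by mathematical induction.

Computing the first values: h(1) = -8 and h(2) = -2; gcd(-8, -2) = 2, so d ≤ 2.
We prove 2 | -5·7^n + 3·9^n for all n ≥ 1 by induction on n.
For the base case n = 1: h(1) = -8 = 2·(-4), so 2 | h(1).
Inductive step: assume the claim holds for n = i, i.e. 2 | h(i). Then
h(i+1) − 9·h(i) = (-5·7^(i+1) + 3·9^(i+1)) − 9·(-5·7^i + 3·9^i) = (-5)·7^i·(7 − 9) = (10)·7^i. Since 2 | h(i) by the inductive hypothesis, 2 | 9·h(i); and 2 | 10 since 10 = 2·5. Therefore 2 | h(i+1).
Hence, by induction on n, the claim holds for every n ≥ 1.
Therefore the largest such d is 2.

d = 2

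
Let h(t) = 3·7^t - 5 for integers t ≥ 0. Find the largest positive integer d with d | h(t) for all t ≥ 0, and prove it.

Computing the first values: h(0) = -2 and h(1) = 16; gcd(-2, 16) = 2, so d ≤ 2.
We prove 2 | 3·7^t - 5 for all t ≥ 0 by induction on t.
When t = 0: h(0) = -2 = 2·(-1), so 2 | h(0).
Inductive step: suppose the statement holds for some r ≥ 0, i.e. 2 | h(r). Then
h(r+1) = 3·7^(r+1) - 5 = 7·(3·7^r - 5) + 30 = 7·h(r) + 30. The first term is divisible by 2 by the inductive hypothesis, and 30 is divisible by 2. Hence 2 | h(r+1).
By induction, the statement is established for all t ≥ 0.
Therefore the largest such d is 2.

d = 2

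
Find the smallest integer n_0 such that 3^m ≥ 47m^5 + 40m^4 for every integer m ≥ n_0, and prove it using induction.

At m = 16: 43046721 < 51904512, so the inequality fails and n_0 ≥ 17. We prove 3^m ≥ 47m^5 + 40m^4 for all m ≥ 17.
Base step (m = 17): 3^m = 129140163 and 47m^5 + 40m^4 = 70074119, so 129140163 ≥ 70074119.
Inductive step: assume the claim holds for m = p, so 3^p ≥ 47p^5 + 40p^4.
Then 3^(p + 1) = 3·(3^p) ≥ 3·(47p^5 + 40p^4).
Also, for p ≥ 17 we have 3·(47p^5 + 40p^4) ≥ 47(p+1)^5 + 40(p+1)^4, since 3·(47p^5 + 40p^4) − (47(p+1)^5 + 40(p+1)^4) = 94p^5 - 155p^4 - 630p^3 - 710p^2 - 395p - 87, which is nonnegative for all p ≥ 17.
Combining, 3^(p + 1) ≥ 47(p+1)^5 + 40(p+1)^4.
By the principle of mathematical induction, the result holds for all m ≥ 17.
Hence the smallest such n_0 is 17.

n_0 = 17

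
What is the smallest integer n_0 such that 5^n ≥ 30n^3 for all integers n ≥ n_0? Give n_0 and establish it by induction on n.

n_0 = 6

At n = 5: 3125 < 3750, so the inequality fails and n_0 ≥ 6. We prove 5^n ≥ 30n^3 for all n ≥ 6.
When n = 6: 5^n = 15625 and 30n^3 = 6480, so 15625 ≥ 6480.
Inductive step: assume the claim holds for n = r, so 5^r ≥ 30r^3.
Then 5^(r + 1) = 5·(5^r) ≥ 5·(30r^3).
Also, for r ≥ 6 we have 5·(30r^3) ≥ 30(r+1)^3, since 5 ≥ (1 + 1/r)^3 for all r ≥ 6.
Combining, 5^(r + 1) ≥ 30(r+1)^3.
By the principle of mathematical induction, the result holds for all n ≥ 6.
Hence the smallest such n_0 is 6.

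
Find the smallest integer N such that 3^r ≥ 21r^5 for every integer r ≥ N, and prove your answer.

N = 16

At r = 15: 14348907 < 15946875, so the inequality fails and N ≥ 16. We prove 3^r ≥ 21r^5 for all r ≥ 16.
Base step (r = 16): 3^r = 43046721 and 21r^5 = 22020096, so 43046721 ≥ 22020096.
Inductive step: suppose the statement holds for some j ≥ 16, so 3^j ≥ 21j^5.
Then 3^(j + 1) = 3·(3^j) ≥ 3·(21j^5).
Also, for j ≥ 16 we have 3·(21j^5) ≥ 21(j+1)^5, since 3 ≥ (1 + 1/j)^5 for all j ≥ 16.
Combining, 3^(j + 1) ≥ 21(j+1)^5.
By the principle of mathematical induction, the result holds for all r ≥ 16.
Hence the smallest such N is 16.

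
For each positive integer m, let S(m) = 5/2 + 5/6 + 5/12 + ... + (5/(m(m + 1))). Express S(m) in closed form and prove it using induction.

S(m) = 5m/(m + 1)

We claim S(m) = 5m/(m + 1) for all m ≥ 1.
Base step (m = 1): S(1) = 5/2, and the closed form gives 5/2. They agree.
Suppose the result is true for m = r, so S(r) = 5r/(r + 1).
Then S(r+1) = S(r) + (5/((r + 1)(r + 2))) = (5r/(r + 1)) + (5/((r + 1)(r + 2))).
Simplifying, S(r+1) = 5(r + 1)/(r + 2) = 5(r+1)/((r+1) + 1),
which is the closed form with m = r+1.
By the principle of mathematical induction, the result holds for all m ≥ 1.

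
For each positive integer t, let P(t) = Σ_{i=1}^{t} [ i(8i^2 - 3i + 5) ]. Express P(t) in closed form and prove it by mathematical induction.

P(t) = t(t + 1)(2t^2 + t + 2)

We claim P(t) = t(t + 1)(2t^2 + t + 2) for all t ≥ 1.
When t = 1: P(1) = 10, and the closed form gives 10. They agree.
For the inductive step, assume it holds for an arbitrary i ≥ 1, so P(i) = i(2i^3 + 3i^2 + 3i + 2).
Then P(i+1) = P(i) + ((i + 1)(-3i + 8(i + 1)^2 + 2)) = (i(2i^3 + 3i^2 + 3i + 2)) + ((i + 1)(-3i + 8(i + 1)^2 + 2)).
Simplifying, P(i+1) = (i + 1)(i + 2)(2i^2 + 5i + 5) = (i+1)((i+1) + 1)(2(i+1)^2 + (i+1) + 2),
which is the closed form with t = i+1.
By the principle of mathematical induction, the result holds for all t ≥ 1.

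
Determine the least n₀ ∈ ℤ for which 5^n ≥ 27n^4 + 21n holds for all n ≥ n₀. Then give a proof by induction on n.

n₀ = 7

At n = 6: 15625 < 35118, so the inequality fails and n₀ ≥ 7. We prove 5^n ≥ 27n^4 + 21n for all n ≥ 7.
Base step (n = 7): 5^n = 78125 and 27n^4 + 21n = 64974, so 78125 ≥ 64974.
Inductive step: suppose the statement holds for some j ≥ 7, so 5^j ≥ 27j^4 + 21j.
Then 5^(j + 1) = 5·(5^j) ≥ 5·(27j^4 + 21j).
Also, for j ≥ 7 we have 5·(27j^4 + 21j) ≥ 27(j+1)^4 + 21(j+1), since 5·(27j^4 + 21j) − (27(j+1)^4 + 21(j+1)) = 108j^4 - 108j^3 - 162j^2 - 24j - 48, which is nonnegative for all j ≥ 7.
Combining, 5^(j + 1) ≥ 27(j+1)^4 + 21(j+1).
By induction, the statement is established for all n ≥ 7.
Hence the smallest such n₀ is 7.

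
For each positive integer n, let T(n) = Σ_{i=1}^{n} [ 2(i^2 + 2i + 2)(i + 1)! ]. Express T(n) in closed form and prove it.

T(n) = (2n + 2)(n + 2)! - 4

We claim T(n) = (2n + 2)(n + 2)! - 4 for all n ≥ 1.
For the base case n = 1: T(1) = 20, and the closed form gives 20. They agree.
For the inductive step, assume it holds for an arbitrary i ≥ 1, so T(i) = (2i + 2)(i + 2)! - 4.
Then T(i+1) = T(i) + (2(i^2 + 4i + 5)(i + 2)!) = ((2i + 2)(i + 2)! - 4) + (2(i^2 + 4i + 5)(i + 2)!).
Simplifying, T(i+1) = (2(i+1) + 2)((i+1) + 2)! - 4,
which is the closed form with n = i+1.
By the principle of mathematical induction, the result holds for all n ≥ 1.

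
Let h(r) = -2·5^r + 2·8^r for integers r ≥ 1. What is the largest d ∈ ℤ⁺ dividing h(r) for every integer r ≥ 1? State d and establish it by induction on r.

Computing the first values: h(1) = 6 and h(2) = 78; gcd(6, 78) = 6, so d ≤ 6.
We prove 6 | -2·5^r + 2·8^r for all r ≥ 1 by induction on r.
Base step (r = 1): h(1) = 6 = 6·(1), so 6 | h(1).
Inductive step: suppose the statement holds for some k ≥ 1, i.e. 6 | h(k). Then
h(k+1) − 8·h(k) = (-2·5^(k+1) + 2·8^(k+1)) − 8·(-2·5^k + 2·8^k) = (-2)·5^k·(5 − 8) = (6)·5^k. Since 6 | h(k) by the inductive hypothesis, 6 | 8·h(k); and 6 | 6 since 6 = 6·1. Therefore 6 | h(k+1).
Hence, by induction on r, the claim holds for every r ≥ 1.
Therefore the largest such d is 6.

d = 6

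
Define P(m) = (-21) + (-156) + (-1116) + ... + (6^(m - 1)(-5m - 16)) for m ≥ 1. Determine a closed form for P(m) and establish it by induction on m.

We claim P(m) = -6^m(m + 3) + 3 for all m ≥ 1.
For the base case m = 1: P(1) = -21, and the closed form gives -21. They agree.
Inductive step: suppose the statement holds for some p ≥ 1, so P(p) = -6^p(p + 3) + 3.
Then P(p+1) = P(p) + (6^p(-5p - 21)) = (-6^p(p + 3) + 3) + (6^p(-5p - 21)).
Simplifying, P(p+1) = -6·6^p·p - 24·6^p + 3 = -6^(p+1)((p+1) + 3) + 3,
which is the closed form with m = p+1.
By induction, the statement is established for all m ≥ 1.

P(m) = -6^m(m + 3) + 3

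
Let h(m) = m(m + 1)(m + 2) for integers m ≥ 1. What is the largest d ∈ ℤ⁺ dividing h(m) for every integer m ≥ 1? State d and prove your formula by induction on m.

Computing the first values: h(1) = 6 and h(2) = 24; gcd(6, 24) = 6, so d ≤ 6.
We prove 6 | m(m + 1)(m + 2) for all m ≥ 1 by induction on m.
When m = 1: h(1) = 6 = 6·(1), so 6 | h(1).
Inductive step: suppose the statement holds for some j ≥ 1, i.e. 6 | h(j). Then
h(j+1) − h(j) = (j+1)·(j+2)·(j+3) − j·(j+1)·(j+2) = (j+1)·(j+2)·[(j+3) − j] = 3·(j+1)·(j+2). The product of 2 consecutive integers is divisible by (2)! = 2, so h(j+1) − h(j) is divisible by 3·2 = 6. By the inductive hypothesis 6 | h(j), hence 6 | h(j+1).
By induction, the statement is established for all m ≥ 1.
Therefore the largest such d is 6.

d = 6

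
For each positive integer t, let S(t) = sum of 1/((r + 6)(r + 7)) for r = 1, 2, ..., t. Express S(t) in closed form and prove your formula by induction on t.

S(t) = t/(7(t + 7))

We claim S(t) = t/(7(t + 7)) for all t ≥ 1.
When t = 1: S(1) = 1/56, and the closed form gives 1/56. They agree.
Suppose the result is true for t = r, so S(r) = r/(7(r + 7)).
Then S(r+1) = S(r) + (1/((r + 7)(r + 8))) = (r/(7(r + 7))) + (1/((r + 7)(r + 8))).
Simplifying, S(r+1) = (r + 1)/(7(r + 8)) = (r+1)/(7((r+1) + 7)),
which is the closed form with t = r+1.
Hence, by induction on t, the claim holds for every t ≥ 1.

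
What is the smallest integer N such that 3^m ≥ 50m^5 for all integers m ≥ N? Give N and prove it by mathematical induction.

At m = 16: 43046721 < 52428800, so the inequality fails and N ≥ 17. We prove 3^m ≥ 50m^5 for all m ≥ 17.
When m = 17: 3^m = 129140163 and 50m^5 = 70992850, so 129140163 ≥ 70992850.
Inductive step: assume the claim holds for m = k, so 3^k ≥ 50k^5.
Then 3^(k + 1) = 3·(3^k) ≥ 3·(50k^5).
Also, for k ≥ 17 we have 3·(50k^5) ≥ 50(k+1)^5, since 3 ≥ (1 + 1/k)^5 for all k ≥ 17.
Combining, 3^(k + 1) ≥ 50(k+1)^5.
Hence, by induction on m, the claim holds for every m ≥ 17.
Hence the smallest such N is 17.

N = 17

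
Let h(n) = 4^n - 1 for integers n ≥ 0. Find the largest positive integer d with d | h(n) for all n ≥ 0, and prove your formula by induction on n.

d = 3

Computing the first values: h(0) = 0 and h(1) = 3; gcd(0, 3) = 3, so d ≤ 3.
We prove 3 | 4^n - 1 for all n ≥ 0 by induction on n.
When n = 0: h(0) = 0 = 3·(0), so 3 | h(0).
Inductive step: suppose the statement holds for some k ≥ 0, i.e. 3 | h(k). Then
h(k+1) = 4^(k+1) - 1 = 4·(4^k - 1) + 3 = 4·h(k) + 3. The first term is divisible by 3 by the inductive hypothesis, and 3 is divisible by 3. Hence 3 | h(k+1).
This completes the induction.
Therefore the largest such d is 3.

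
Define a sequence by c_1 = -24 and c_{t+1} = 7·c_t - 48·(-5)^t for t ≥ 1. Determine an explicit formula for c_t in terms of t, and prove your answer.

Computing the first terms: c_1 = -24, c_2 = 72, c_3 = -696. This suggests c_t = 4(-5)^t - 4·7^(t - 1).
Base case (t = 1): the formula gives -24 = -24 = c_1.
Inductive step: assume the claim holds for t = j, so c_j = 4(-5)^j - 4·7^(j - 1).
Then c_{j+1} = 7·c_j - 48·(-5)^j = 7·(4(-5)^j - 4·7^(j - 1)) - 48·(-5)^j = 4(-5)^(j + 1) - 4·7^j = 4(-5)^(j+1) - 4·7^((j+1) - 1),
which is the claimed formula at t = j+1.
By the principle of mathematical induction, the result holds for all t ≥ 1.

c_t = 4(-5)^t - 4·7^(t - 1)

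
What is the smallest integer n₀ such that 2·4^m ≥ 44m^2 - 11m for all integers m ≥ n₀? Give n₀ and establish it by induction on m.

n₀ = 5

At m = 4: 512 < 660, so the inequality fails and n₀ ≥ 5. We prove 2·4^m ≥ 44m^2 - 11m for all m ≥ 5.
Base case (m = 5): 2·4^m = 2048 and 44m^2 - 11m = 1045, so 2048 ≥ 1045.
Suppose the result is true for m = k, so 2·4^k ≥ 44k^2 - 11k.
Then 2·4^(k + 1) = 4·(2·4^k) ≥ 4·(44k^2 - 11k).
Also, for k ≥ 5 we have 4·(44k^2 - 11k) ≥ 44(k+1)^2 - 11(k+1), since 4·(44k^2 - 11k) − (44(k+1)^2 - 11(k+1)) = 132k^2 - 121k - 33, which is nonnegative for all k ≥ 5.
Combining, 2·4^(k + 1) ≥ 44(k+1)^2 - 11(k+1).
By the principle of mathematical induction, the result holds for all m ≥ 5.
Hence the smallest such n₀ is 5.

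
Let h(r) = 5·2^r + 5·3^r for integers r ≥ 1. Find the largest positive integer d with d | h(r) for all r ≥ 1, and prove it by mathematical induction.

Computing the first values: h(1) = 25 and h(2) = 65; gcd(25, 65) = 5, so d ≤ 5.
We prove 5 | 5·2^r + 5·3^r for all r ≥ 1 by induction on r.
When r = 1: h(1) = 25 = 5·(5), so 5 | h(1).
For the inductive step, assume it holds for an arbitrary m ≥ 1, i.e. 5 | h(m). Then
h(m+1) − 3·h(m) = (5·2^(m+1) + 5·3^(m+1)) − 3·(5·2^m + 5·3^m) = (5)·2^m·(2 − 3) = (-5)·2^m. Since 5 | h(m) by the inductive hypothesis, 5 | 3·h(m); and 5 | -5 since -5 = 5·-1. Therefore 5 | h(m+1).
This completes the induction.
Therefore the largest such d is 5.

d = 5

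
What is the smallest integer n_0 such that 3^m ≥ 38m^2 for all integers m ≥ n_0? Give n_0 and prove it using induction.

n_0 = 7

At m = 6: 729 < 1368, so the inequality fails and n_0 ≥ 7. We prove 3^m ≥ 38m^2 for all m ≥ 7.
For the base case m = 7: 3^m = 2187 and 38m^2 = 1862, so 2187 ≥ 1862.
Inductive step: assume the claim holds for m = r, so 3^r ≥ 38r^2.
Then 3^(r + 1) = 3·(3^r) ≥ 3·(38r^2).
Also, for r ≥ 7 we have 3·(38r^2) ≥ 38(r+1)^2, since 3 ≥ (1 + 1/r)^2 for all r ≥ 7.
Combining, 3^(r + 1) ≥ 38(r+1)^2.
By the principle of mathematical induction, the result holds for all m ≥ 7.
Hence the smallest such n_0 is 7.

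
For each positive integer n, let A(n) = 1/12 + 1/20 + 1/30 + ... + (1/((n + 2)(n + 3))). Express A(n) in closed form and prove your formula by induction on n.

We claim A(n) = n/(3(n + 3)) for all n ≥ 1.
Base case (n = 1): A(1) = 1/12, and the closed form gives 1/12. They agree.
Inductive step: assume the claim holds for n = j, so A(j) = j/(3(j + 3)).
Then A(j+1) = A(j) + (1/((j + 3)(j + 4))) = (j/(3(j + 3))) + (1/((j + 3)(j + 4))).
Simplifying, A(j+1) = (j + 1)/(3(j + 4)) = (j+1)/(3((j+1) + 3)),
which is the closed form with n = j+1.
Hence, by induction on n, the claim holds for every n ≥ 1.

A(n) = n/(3(n + 3))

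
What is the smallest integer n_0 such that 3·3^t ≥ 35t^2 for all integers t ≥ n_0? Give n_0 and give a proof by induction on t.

n_0 = 6

At t = 5: 729 < 875, so the inequality fails and n_0 ≥ 6. We prove 3·3^t ≥ 35t^2 for all t ≥ 6.
Base step (t = 6): 3·3^t = 2187 and 35t^2 = 1260, so 2187 ≥ 1260.
Inductive step: suppose the statement holds for some r ≥ 6, so 3·3^r ≥ 35r^2.
Then 3·3^(r + 1) = 3·(3·3^r) ≥ 3·(35r^2).
Also, for r ≥ 6 we have 3·(35r^2) ≥ 35(r+1)^2, since 3 ≥ (1 + 1/r)^2 for all r ≥ 6.
Combining, 3·3^(r + 1) ≥ 35(r+1)^2.
By the principle of mathematical induction, the result holds for all t ≥ 6.
Hence the smallest such n_0 is 6.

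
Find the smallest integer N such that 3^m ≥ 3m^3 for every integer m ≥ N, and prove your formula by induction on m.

N = 6

At m = 5: 243 < 375, so the inequality fails and N ≥ 6. We prove 3^m ≥ 3m^3 for all m ≥ 6.
When m = 6: 3^m = 729 and 3m^3 = 648, so 729 ≥ 648.
Inductive step: suppose the statement holds for some j ≥ 6, so 3^j ≥ 3j^3.
Then 3^(j + 1) = 3·(3^j) ≥ 3·(3j^3).
Also, for j ≥ 6 we have 3·(3j^3) ≥ 3(j+1)^3, since 3 ≥ (1 + 1/j)^3 for all j ≥ 6.
Combining, 3^(j + 1) ≥ 3(j+1)^3.
By induction, the statement is established for all m ≥ 6.
Hence the smallest such N is 6.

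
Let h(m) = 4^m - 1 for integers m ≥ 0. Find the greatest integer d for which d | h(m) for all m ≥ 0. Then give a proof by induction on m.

Computing the first values: h(0) = 0 and h(1) = 3; gcd(0, 3) = 3, so d ≤ 3.
We prove 3 | 4^m - 1 for all m ≥ 0 by induction on m.
Base step (m = 0): h(0) = 0 = 3·(0), so 3 | h(0).
Inductive step: suppose the statement holds for some k ≥ 0, i.e. 3 | h(k). Then
h(k+1) = 4^(k+1) - 1 = 4·(4^k - 1) + 3 = 4·h(k) + 3. The first term is divisible by 3 by the inductive hypothesis, and 3 is divisible by 3. Hence 3 | h(k+1).
By the principle of mathematical induction, the result holds for all m ≥ 0.
Therefore the largest such d is 3.

d = 3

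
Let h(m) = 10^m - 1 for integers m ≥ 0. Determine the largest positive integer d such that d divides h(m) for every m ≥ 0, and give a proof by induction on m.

d = 9

Computing the first values: h(0) = 0 and h(1) = 9; gcd(0, 9) = 9, so d ≤ 9.
We prove 9 | 10^m - 1 for all m ≥ 0 by induction on m.
Base step (m = 0): h(0) = 0 = 9·(0), so 9 | h(0).
For the inductive step, assume it holds for an arbitrary p ≥ 0, i.e. 9 | h(p). Then
h(p+1) = 10^(p+1) - 1 = 10·(10^p - 1) + 9 = 10·h(p) + 9. The first term is divisible by 9 by the inductive hypothesis, and 9 is divisible by 9. Hence 9 | h(p+1).
By the principle of mathematical induction, the result holds for all m ≥ 0.
Therefore the largest such d is 9.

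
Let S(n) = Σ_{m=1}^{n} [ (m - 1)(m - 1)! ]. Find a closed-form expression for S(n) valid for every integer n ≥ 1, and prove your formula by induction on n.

We claim S(n) = n! - 1 for all n ≥ 1.
Base case (n = 1): S(1) = 0, and the closed form gives 0. They agree.
Inductive step: assume the claim holds for n = m, so S(m) = m! - 1.
Then S(m+1) = S(m) + (m·m!) = (m! - 1) + (m·m!).
Simplifying, S(m+1) = (m+1)! - 1,
which is the closed form with n = m+1.
This completes the induction.

S(n) = n! - 1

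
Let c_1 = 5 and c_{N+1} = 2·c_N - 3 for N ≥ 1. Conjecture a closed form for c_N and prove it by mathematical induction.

Computing the first terms: c_1 = 5, c_2 = 7, c_3 = 11. This suggests c_N = 2^N + 3.
For the base case N = 1: the formula gives 5 = 5 = c_1.
Inductive step: assume the claim holds for N = j, so c_j = 2^j + 3.
Then c_{j+1} = 2·c_j - 3 = 2·(2^j + 3) - 3 = 2^(j + 1) + 3,
which is the claimed formula at N = j+1.
By induction, the statement is established for all N ≥ 1.

c_N = 2^N + 3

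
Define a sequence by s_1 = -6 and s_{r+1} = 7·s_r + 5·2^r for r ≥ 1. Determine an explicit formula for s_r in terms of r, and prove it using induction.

Computing the first terms: s_1 = -6, s_2 = -32, s_3 = -204. This suggests s_r = -2^r - 4·7^(r - 1).
For the base case r = 1: the formula gives -6 = -6 = s_1.
Inductive step: assume the claim holds for r = i, so s_i = -2^i - 4·7^(i - 1).
Then s_{i+1} = 7·s_i + 5·2^i = 7·(-2^i - 4·7^(i - 1)) + 5·2^i = -2^(i + 1) - 4·7^i = -2^(i+1) - 4·7^((i+1) - 1),
which is the claimed formula at r = i+1.
This completes the induction.

s_r = -2^r - 4·7^(r - 1)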